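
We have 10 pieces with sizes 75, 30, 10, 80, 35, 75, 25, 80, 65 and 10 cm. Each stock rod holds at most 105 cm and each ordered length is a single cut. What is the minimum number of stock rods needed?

Total = 80 + 80 + 75 + 75 + 65 + 35 + 30 + 25 + 10 + 10 = 485 cm.
Lower bound: ⌈485/105⌉ = 5 stock rods.
A packing using 5 stock rods:
  stock rod 1: 80 + 25 = 105
  stock rod 2: 80 + 10 + 10 = 100
  stock rod 3: 75 + 30 = 105
  stock rod 4: 75 = 75
  stock rod 5: 65 + 35 = 100
This matches the lower bound, so 5 is optimal.

5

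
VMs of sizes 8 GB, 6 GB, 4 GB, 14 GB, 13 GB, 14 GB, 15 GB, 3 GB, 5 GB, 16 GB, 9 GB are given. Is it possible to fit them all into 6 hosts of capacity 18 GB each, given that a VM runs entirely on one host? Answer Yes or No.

Total = 107 GB; ⌈107/18⌉ = 6.
The bound of 6 does not rule out 6, but exhaustive search shows no assignment into 6 hosts of capacity 18 GB exists — the minimum is 7.

No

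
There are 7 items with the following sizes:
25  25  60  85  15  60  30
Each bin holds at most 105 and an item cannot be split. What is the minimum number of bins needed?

Total = 85 + 60 + 60 + 30 + 25 + 25 + 15 = 300.
Lower bound: ⌈300/105⌉ = 3 bins.
A packing using 4 bins:
  bin 1: 85 + 15 = 100
  bin 2: 60 + 30 = 90
  bin 3: 60 + 25 = 85
  bin 4: 25 = 25
No arrangement into 3 bins stays within capacity, so 4 is optimal.

4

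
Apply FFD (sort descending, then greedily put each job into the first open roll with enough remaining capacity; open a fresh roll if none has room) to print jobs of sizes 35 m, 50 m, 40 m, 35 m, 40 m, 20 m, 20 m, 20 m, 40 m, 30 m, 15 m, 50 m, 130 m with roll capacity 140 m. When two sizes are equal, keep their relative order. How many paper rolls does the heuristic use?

Sorted descending: 130, 50, 50, 40, 40, 40, 35, 35, 30, 20, 20, 20, 15.
  130 → roll 1 (new)  [load 130/140]
  50 → roll 2 (new)  [load 50/140]
  50 → roll 2  [load 100/140]
  40 → roll 2  [load 140/140]
  40 → roll 3 (new)  [load 40/140]
  40 → roll 3  [load 80/140]
  35 → roll 3  [load 115/140]
  35 → roll 4 (new)  [load 35/140]
  30 → roll 4  [load 65/140]
  20 → roll 3  [load 135/140]
  20 → roll 4  [load 85/140]
  20 → roll 4  [load 105/140]
  15 → roll 4  [load 120/140]
4 paper rolls opened.

4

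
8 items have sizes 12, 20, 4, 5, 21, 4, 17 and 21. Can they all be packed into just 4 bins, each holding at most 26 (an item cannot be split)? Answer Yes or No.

Total = 104; ⌈104/26⌉ = 4.
The bound of 4 does not rule out 4, but exhaustive search shows no assignment into 4 bins of capacity 26 exists — the minimum is 5.

No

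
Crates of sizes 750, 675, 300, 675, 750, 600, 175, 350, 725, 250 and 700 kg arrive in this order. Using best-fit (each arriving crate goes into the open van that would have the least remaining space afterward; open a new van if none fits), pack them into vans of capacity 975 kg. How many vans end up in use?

7

  750 → van 1 (new)  [load 750/975]
  675 → van 2 (new)  [load 675/975]
  300 → van 2  [load 975/975]
  675 → van 3 (new)  [load 675/975]
  750 → van 4 (new)  [load 750/975]
  600 → van 5 (new)  [load 600/975]
  175 → van 1  [load 925/975]
  350 → van 5  [load 950/975]
  725 → van 6 (new)  [load 725/975]
  250 → van 6  [load 975/975]
  700 → van 7 (new)  [load 700/975]
7 vans opened.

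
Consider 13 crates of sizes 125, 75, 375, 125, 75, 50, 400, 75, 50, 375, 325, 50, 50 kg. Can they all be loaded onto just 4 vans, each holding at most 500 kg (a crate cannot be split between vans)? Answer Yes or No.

No

Total = 2150 kg; ⌈2150/500⌉ = 5.
At least 5 vans are required, but only 4 are allowed.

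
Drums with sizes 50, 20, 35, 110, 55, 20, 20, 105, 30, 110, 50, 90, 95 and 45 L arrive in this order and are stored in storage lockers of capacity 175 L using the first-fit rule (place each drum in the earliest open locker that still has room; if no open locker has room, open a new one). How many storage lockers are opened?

6

  50 → locker 1 (new)  [load 50/175]
  20 → locker 1  [load 70/175]
  35 → locker 1  [load 105/175]
  110 → locker 2 (new)  [load 110/175]
  55 → locker 1  [load 160/175]
  20 → locker 2  [load 130/175]
  20 → locker 2  [load 150/175]
  105 → locker 3 (new)  [load 105/175]
  30 → locker 3  [load 135/175]
  110 → locker 4 (new)  [load 110/175]
  50 → locker 4  [load 160/175]
  90 → locker 5 (new)  [load 90/175]
  95 → locker 6 (new)  [load 95/175]
  45 → locker 5  [load 135/175]
6 storage lockers opened.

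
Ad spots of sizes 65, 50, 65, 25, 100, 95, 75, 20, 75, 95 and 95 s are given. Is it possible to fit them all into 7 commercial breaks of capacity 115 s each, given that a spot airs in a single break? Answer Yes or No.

No

Total = 760 s; ⌈760/115⌉ = 7.
8 ad spots each exceed half the capacity and cannot share a break, forcing at least 8 commercial breaks.
At least 8 commercial breaks are required, but only 7 are allowed.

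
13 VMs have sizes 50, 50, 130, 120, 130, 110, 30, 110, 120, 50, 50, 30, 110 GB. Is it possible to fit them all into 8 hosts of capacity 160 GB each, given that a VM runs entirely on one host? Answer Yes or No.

Yes

A valid assignment using 8 hosts:
  host 1: 130 + 30 = 160
  host 2: 130 + 30 = 160
  host 3: 120 = 120
  host 4: 120 = 120
  host 5: 110 + 50 = 160
  host 6: 110 + 50 = 160
  host 7: 110 + 50 = 160
  host 8: 50 = 50
Every load is within 160 GB, so 8 hosts suffice.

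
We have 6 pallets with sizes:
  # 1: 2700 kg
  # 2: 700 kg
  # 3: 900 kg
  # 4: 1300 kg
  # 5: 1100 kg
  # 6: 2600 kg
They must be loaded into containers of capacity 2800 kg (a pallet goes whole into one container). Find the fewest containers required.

4

Total = 2700 + 2600 + 1300 + 1100 + 900 + 700 = 9300 kg.
Lower bound: ⌈9300/2800⌉ = 4 containers.
A packing using 4 containers:
  container 1: 2700 = 2700
  container 2: 2600 = 2600
  container 3: 1300 + 1100 = 2400
  container 4: 900 + 700 = 1600
This matches the lower bound, so 4 is optimal.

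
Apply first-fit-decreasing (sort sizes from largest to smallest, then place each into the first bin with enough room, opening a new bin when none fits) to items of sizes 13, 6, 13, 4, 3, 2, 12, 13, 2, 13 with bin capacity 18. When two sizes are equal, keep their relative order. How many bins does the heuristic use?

5

Sorted descending: 13, 13, 13, 13, 12, 6, 4, 3, 2, 2.
  13 → bin 1 (new)  [load 13/18]
  13 → bin 2 (new)  [load 13/18]
  13 → bin 3 (new)  [load 13/18]
  13 → bin 4 (new)  [load 13/18]
  12 → bin 5 (new)  [load 12/18]
  6 → bin 5  [load 18/18]
  4 → bin 1  [load 17/18]
  3 → bin 2  [load 16/18]
  2 → bin 2  [load 18/18]
  2 → bin 3  [load 15/18]
5 bins opened.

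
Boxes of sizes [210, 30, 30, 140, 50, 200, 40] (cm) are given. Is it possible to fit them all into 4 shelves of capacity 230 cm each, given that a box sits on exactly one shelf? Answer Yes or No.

A valid assignment using 4 shelves:
  shelf 1: 210 = 210
  shelf 2: 200 + 30 = 230
  shelf 3: 140 + 50 + 40 = 230
  shelf 4: 30 = 30
Every load is within 230 cm, so 4 shelves suffice.

Yes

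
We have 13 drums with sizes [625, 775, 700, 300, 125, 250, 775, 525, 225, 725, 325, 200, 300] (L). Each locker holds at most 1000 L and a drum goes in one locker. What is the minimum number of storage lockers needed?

6

Total = 775 + 775 + 725 + 700 + 625 + 525 + 325 + 300 + 300 + 250 + 225 + 200 + 125 = 5850 L.
Lower bound: ⌈5850/1000⌉ = 6 storage lockers.
A packing using 6 storage lockers:
  locker 1: 775 + 225 = 1000
  locker 2: 775 + 200 = 975
  locker 3: 725 + 250 = 975
  locker 4: 700 + 300 = 1000
  locker 5: 625 + 325 = 950
  locker 6: 525 + 300 + 125 = 950
This matches the lower bound, so 6 is optimal.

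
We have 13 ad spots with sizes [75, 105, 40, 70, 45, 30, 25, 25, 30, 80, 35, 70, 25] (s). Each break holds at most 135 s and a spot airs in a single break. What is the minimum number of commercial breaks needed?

5

Total = 105 + 80 + 75 + 70 + 70 + 45 + 40 + 35 + 30 + 30 + 25 + 25 + 25 = 655 s.
Lower bound: ⌈655/135⌉ = 5 commercial breaks.
A packing using 5 commercial breaks:
  break 1: 105 + 30 = 135
  break 2: 80 + 45 = 125
  break 3: 75 + 35 + 25 = 135
  break 4: 70 + 40 + 25 = 135
  break 5: 70 + 30 + 25 = 125
This matches the lower bound, so 5 is optimal.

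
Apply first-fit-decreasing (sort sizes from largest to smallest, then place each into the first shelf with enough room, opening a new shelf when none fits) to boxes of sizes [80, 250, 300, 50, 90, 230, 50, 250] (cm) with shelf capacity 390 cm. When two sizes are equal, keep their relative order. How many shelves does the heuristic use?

Sorted descending: 300, 250, 250, 230, 90, 80, 50, 50.
  300 → shelf 1 (new)  [load 300/390]
  250 → shelf 2 (new)  [load 250/390]
  250 → shelf 3 (new)  [load 250/390]
  230 → shelf 4 (new)  [load 230/390]
  90 → shelf 1  [load 390/390]
  80 → shelf 2  [load 330/390]
  50 → shelf 2  [load 380/390]
  50 → shelf 3  [load 300/390]
4 shelves opened.

4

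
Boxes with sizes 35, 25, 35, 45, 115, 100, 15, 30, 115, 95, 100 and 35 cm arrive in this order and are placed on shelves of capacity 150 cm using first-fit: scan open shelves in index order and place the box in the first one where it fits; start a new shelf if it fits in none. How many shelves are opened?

  35 → shelf 1 (new)  [load 35/150]
  25 → shelf 1  [load 60/150]
  35 → shelf 1  [load 95/150]
  45 → shelf 1  [load 140/150]
  115 → shelf 2 (new)  [load 115/150]
  100 → shelf 3 (new)  [load 100/150]
  15 → shelf 2  [load 130/150]
  30 → shelf 3  [load 130/150]
  115 → shelf 4 (new)  [load 115/150]
  95 → shelf 5 (new)  [load 95/150]
  100 → shelf 6 (new)  [load 100/150]
  35 → shelf 4  [load 150/150]
6 shelves opened.

6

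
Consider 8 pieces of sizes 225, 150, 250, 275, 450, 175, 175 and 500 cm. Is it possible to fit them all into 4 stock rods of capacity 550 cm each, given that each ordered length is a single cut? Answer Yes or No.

Total = 2200 cm; ⌈2200/550⌉ = 4.
The bound of 4 does not rule out 4, but exhaustive search shows no assignment into 4 stock rods of capacity 550 cm exists — the minimum is 5.

No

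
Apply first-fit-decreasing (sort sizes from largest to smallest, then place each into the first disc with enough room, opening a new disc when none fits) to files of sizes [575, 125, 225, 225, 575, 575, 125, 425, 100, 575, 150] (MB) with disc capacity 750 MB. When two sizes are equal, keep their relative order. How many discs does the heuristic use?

6

Sorted descending: 575, 575, 575, 575, 425, 225, 225, 150, 125, 125, 100.
  575 → disc 1 (new)  [load 575/750]
  575 → disc 2 (new)  [load 575/750]
  575 → disc 3 (new)  [load 575/750]
  575 → disc 4 (new)  [load 575/750]
  425 → disc 5 (new)  [load 425/750]
  225 → disc 5  [load 650/750]
  225 → disc 6 (new)  [load 225/750]
  150 → disc 1  [load 725/750]
  125 → disc 2  [load 700/750]
  125 → disc 3  [load 700/750]
  100 → disc 4  [load 675/750]
6 discs opened.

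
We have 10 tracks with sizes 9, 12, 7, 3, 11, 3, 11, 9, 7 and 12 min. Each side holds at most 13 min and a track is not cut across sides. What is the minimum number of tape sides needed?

8

Total = 12 + 12 + 11 + 11 + 9 + 9 + 7 + 7 + 3 + 3 = 84 min.
Lower bound: ⌈84/13⌉ = 7 tape sides.
Also, 8 tracks each exceed 13/2 min, and no two of those can share a side, so at least 8 tape sides are needed.
A packing using 8 tape sides:
  side 1: 12 = 12
  side 2: 12 = 12
  side 3: 11 = 11
  side 4: 11 = 11
  side 5: 9 + 3 = 12
  side 6: 9 + 3 = 12
  side 7: 7 = 7
  side 8: 7 = 7
This matches the lower bound, so 8 is optimal.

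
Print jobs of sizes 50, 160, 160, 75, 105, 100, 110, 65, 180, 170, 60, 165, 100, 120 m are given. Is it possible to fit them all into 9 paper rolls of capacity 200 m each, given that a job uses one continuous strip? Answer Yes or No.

Total = 1620 m; ⌈1620/200⌉ = 9.
The bound of 9 does not rule out 9, but exhaustive search shows no assignment into 9 paper rolls of capacity 200 m exists — the minimum is 10.

No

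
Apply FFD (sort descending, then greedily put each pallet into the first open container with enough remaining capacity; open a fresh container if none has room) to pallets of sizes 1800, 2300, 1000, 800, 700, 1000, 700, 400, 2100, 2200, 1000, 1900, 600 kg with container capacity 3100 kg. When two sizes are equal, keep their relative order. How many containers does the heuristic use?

6

Sorted descending: 2300, 2200, 2100, 1900, 1800, 1000, 1000, 1000, 800, 700, 700, 600, 400.
  2300 → container 1 (new)  [load 2300/3100]
  2200 → container 2 (new)  [load 2200/3100]
  2100 → container 3 (new)  [load 2100/3100]
  1900 → container 4 (new)  [load 1900/3100]
  1800 → container 5 (new)  [load 1800/3100]
  1000 → container 3  [load 3100/3100]
  1000 → container 4  [load 2900/3100]
  1000 → container 5  [load 2800/3100]
  800 → container 1  [load 3100/3100]
  700 → container 2  [load 2900/3100]
  700 → container 6 (new)  [load 700/3100]
  600 → container 6  [load 1300/3100]
  400 → container 6  [load 1700/3100]
6 containers opened.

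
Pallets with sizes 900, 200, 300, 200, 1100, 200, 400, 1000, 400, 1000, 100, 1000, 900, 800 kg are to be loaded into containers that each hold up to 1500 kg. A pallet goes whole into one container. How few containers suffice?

Total = 1100 + 1000 + 1000 + 1000 + 900 + 900 + 800 + 400 + 400 + 300 + 200 + 200 + 200 + 100 = 8500 kg.
Lower bound: ⌈8500/1500⌉ = 6 containers.
Also, 7 pallets each exceed 750 kg, and no two of those can share a container, so at least 7 containers are needed.
A packing using 7 containers:
  container 1: 1100 + 400 = 1500
  container 2: 1000 + 400 + 100 = 1500
  container 3: 1000 + 300 + 200 = 1500
  container 4: 1000 + 200 + 200 = 1400
  container 5: 900 = 900
  container 6: 900 = 900
  container 7: 800 = 800
This matches the lower bound, so 7 is optimal.

7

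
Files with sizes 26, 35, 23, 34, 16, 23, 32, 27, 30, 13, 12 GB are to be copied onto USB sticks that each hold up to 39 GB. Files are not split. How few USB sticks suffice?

Total = 35 + 34 + 32 + 30 + 27 + 26 + 23 + 23 + 16 + 13 + 12 = 271 GB.
Lower bound: ⌈271/39⌉ = 7 USB sticks.
Also, 8 files each exceed 39/2 GB, and no two of those can share a USB stick, so at least 8 USB sticks are needed.
A packing using 8 USB sticks:
  USB stick 1: 35 = 35
  USB stick 2: 34 = 34
  USB stick 3: 32 = 32
  USB stick 4: 30 = 30
  USB stick 5: 27 + 12 = 39
  USB stick 6: 26 + 13 = 39
  USB stick 7: 23 + 16 = 39
  USB stick 8: 23 = 23
This matches the lower bound, so 8 is optimal.

8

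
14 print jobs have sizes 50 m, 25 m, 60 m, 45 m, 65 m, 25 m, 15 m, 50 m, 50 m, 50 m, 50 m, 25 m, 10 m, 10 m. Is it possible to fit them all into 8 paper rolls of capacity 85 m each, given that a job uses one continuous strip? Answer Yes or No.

A valid assignment using 8 paper rolls:
  roll 1: 65 + 15 = 80
  roll 2: 60 + 25 = 85
  roll 3: 50 + 25 + 10 = 85
  roll 4: 50 + 25 + 10 = 85
  roll 5: 50 = 50
  roll 6: 50 = 50
  roll 7: 50 = 50
  roll 8: 45 = 45
Every load is within 85 m, so 8 paper rolls suffice.

Yes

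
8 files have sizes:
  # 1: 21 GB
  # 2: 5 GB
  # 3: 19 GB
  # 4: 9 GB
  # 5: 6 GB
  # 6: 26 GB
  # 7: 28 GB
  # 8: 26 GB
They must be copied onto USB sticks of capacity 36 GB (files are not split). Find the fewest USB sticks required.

Total = 28 + 26 + 26 + 21 + 19 + 9 + 6 + 5 = 140 GB.
Lower bound: ⌈140/36⌉ = 4 USB sticks.
Also, 5 files each exceed 18 GB, and no two of those can share a USB stick, so at least 5 USB sticks are needed.
A packing using 5 USB sticks:
  USB stick 1: 28 + 6 = 34
  USB stick 2: 26 + 9 = 35
  USB stick 3: 26 + 5 = 31
  USB stick 4: 21 = 21
  USB stick 5: 19 = 19
This matches the lower bound, so 5 is optimal.

5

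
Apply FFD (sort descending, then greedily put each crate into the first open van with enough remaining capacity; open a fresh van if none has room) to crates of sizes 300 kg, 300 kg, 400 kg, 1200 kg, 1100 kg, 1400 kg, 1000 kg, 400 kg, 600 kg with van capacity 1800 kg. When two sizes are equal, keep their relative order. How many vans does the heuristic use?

4

Sorted descending: 1400, 1200, 1100, 1000, 600, 400, 400, 300, 300.
  1400 → van 1 (new)  [load 1400/1800]
  1200 → van 2 (new)  [load 1200/1800]
  1100 → van 3 (new)  [load 1100/1800]
  1000 → van 4 (new)  [load 1000/1800]
  600 → van 2  [load 1800/1800]
  400 → van 1  [load 1800/1800]
  400 → van 3  [load 1500/1800]
  300 → van 3  [load 1800/1800]
  300 → van 4  [load 1300/1800]
4 vans opened.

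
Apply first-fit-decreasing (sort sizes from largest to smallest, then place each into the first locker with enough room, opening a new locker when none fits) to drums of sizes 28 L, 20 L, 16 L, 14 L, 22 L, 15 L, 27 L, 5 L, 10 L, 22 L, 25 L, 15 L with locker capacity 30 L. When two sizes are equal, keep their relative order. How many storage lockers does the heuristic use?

Sorted descending: 28, 27, 25, 22, 22, 20, 16, 15, 15, 14, 10, 5.
  28 → locker 1 (new)  [load 28/30]
  27 → locker 2 (new)  [load 27/30]
  25 → locker 3 (new)  [load 25/30]
  22 → locker 4 (new)  [load 22/30]
  22 → locker 5 (new)  [load 22/30]
  20 → locker 6 (new)  [load 20/30]
  16 → locker 7 (new)  [load 16/30]
  15 → locker 8 (new)  [load 15/30]
  15 → locker 8  [load 30/30]
  14 → locker 7  [load 30/30]
  10 → locker 6  [load 30/30]
  5 → locker 3  [load 30/30]
8 storage lockers opened.

8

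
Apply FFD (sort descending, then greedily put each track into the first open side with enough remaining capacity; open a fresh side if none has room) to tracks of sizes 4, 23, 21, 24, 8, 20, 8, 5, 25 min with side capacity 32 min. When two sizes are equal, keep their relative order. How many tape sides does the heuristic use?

Sorted descending: 25, 24, 23, 21, 20, 8, 8, 5, 4.
  25 → side 1 (new)  [load 25/32]
  24 → side 2 (new)  [load 24/32]
  23 → side 3 (new)  [load 23/32]
  21 → side 4 (new)  [load 21/32]
  20 → side 5 (new)  [load 20/32]
  8 → side 2  [load 32/32]
  8 → side 3  [load 31/32]
  5 → side 1  [load 30/32]
  4 → side 4  [load 25/32]
5 tape sides opened.

5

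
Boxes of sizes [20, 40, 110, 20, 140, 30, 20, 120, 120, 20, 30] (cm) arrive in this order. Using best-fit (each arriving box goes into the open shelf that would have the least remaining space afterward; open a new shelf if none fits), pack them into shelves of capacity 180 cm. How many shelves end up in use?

4

  20 → shelf 1 (new)  [load 20/180]
  40 → shelf 1  [load 60/180]
  110 → shelf 1  [load 170/180]
  20 → shelf 2 (new)  [load 20/180]
  140 → shelf 2  [load 160/180]
  30 → shelf 3 (new)  [load 30/180]
  20 → shelf 2  [load 180/180]
  120 → shelf 3  [load 150/180]
  120 → shelf 4 (new)  [load 120/180]
  20 → shelf 3  [load 170/180]
  30 → shelf 4  [load 150/180]
4 shelves opened.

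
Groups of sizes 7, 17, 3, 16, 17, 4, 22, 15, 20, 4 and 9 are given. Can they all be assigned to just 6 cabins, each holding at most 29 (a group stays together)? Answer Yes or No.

A valid assignment using 6 cabins:
  cabin 1: 22 + 7 = 29
  cabin 2: 20 + 9 = 29
  cabin 3: 17 + 4 + 4 + 3 = 28
  cabin 4: 17 = 17
  cabin 5: 16 = 16
  cabin 6: 15 = 15
Every load is within 29, so 6 cabins suffice.

Yes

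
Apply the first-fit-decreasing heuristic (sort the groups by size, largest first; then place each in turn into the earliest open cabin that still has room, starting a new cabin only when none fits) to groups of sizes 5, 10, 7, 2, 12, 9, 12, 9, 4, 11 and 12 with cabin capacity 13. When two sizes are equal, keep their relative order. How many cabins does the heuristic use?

Sorted descending: 12, 12, 12, 11, 10, 9, 9, 7, 5, 4, 2.
  12 → cabin 1 (new)  [load 12/13]
  12 → cabin 2 (new)  [load 12/13]
  12 → cabin 3 (new)  [load 12/13]
  11 → cabin 4 (new)  [load 11/13]
  10 → cabin 5 (new)  [load 10/13]
  9 → cabin 6 (new)  [load 9/13]
  9 → cabin 7 (new)  [load 9/13]
  7 → cabin 8 (new)  [load 7/13]
  5 → cabin 8  [load 12/13]
  4 → cabin 6  [load 13/13]
  2 → cabin 4  [load 13/13]
8 cabins opened.

8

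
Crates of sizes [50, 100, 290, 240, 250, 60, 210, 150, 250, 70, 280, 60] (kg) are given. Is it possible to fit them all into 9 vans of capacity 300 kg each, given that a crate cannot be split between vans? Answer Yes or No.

Yes

A valid assignment using 8 vans:
  van 1: 290 = 290
  van 2: 280 = 280
  van 3: 250 + 50 = 300
  van 4: 250 = 250
  van 5: 240 + 60 = 300
  van 6: 210 + 70 = 280
  van 7: 150 + 100 = 250
  van 8: 60 = 60
That uses only 8 ≤ 9, so 9 vans are enough.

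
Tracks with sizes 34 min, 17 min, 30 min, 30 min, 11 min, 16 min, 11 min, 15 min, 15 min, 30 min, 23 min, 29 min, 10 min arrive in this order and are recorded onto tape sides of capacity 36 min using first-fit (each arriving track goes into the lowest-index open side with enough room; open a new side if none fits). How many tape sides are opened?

  34 → side 1 (new)  [load 34/36]
  17 → side 2 (new)  [load 17/36]
  30 → side 3 (new)  [load 30/36]
  30 → side 4 (new)  [load 30/36]
  11 → side 2  [load 28/36]
  16 → side 5 (new)  [load 16/36]
  11 → side 5  [load 27/36]
  15 → side 6 (new)  [load 15/36]
  15 → side 6  [load 30/36]
  30 → side 7 (new)  [load 30/36]
  23 → side 8 (new)  [load 23/36]
  29 → side 9 (new)  [load 29/36]
  10 → side 8  [load 33/36]
9 tape sides opened.

9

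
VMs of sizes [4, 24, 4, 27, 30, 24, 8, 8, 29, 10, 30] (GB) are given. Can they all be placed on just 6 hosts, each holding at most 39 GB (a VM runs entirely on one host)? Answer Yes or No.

A valid assignment using 6 hosts:
  host 1: 30 + 8 = 38
  host 2: 30 + 8 = 38
  host 3: 29 + 10 = 39
  host 4: 27 + 4 + 4 = 35
  host 5: 24 = 24
  host 6: 24 = 24
Every load is within 39 GB, so 6 hosts suffice.

Yes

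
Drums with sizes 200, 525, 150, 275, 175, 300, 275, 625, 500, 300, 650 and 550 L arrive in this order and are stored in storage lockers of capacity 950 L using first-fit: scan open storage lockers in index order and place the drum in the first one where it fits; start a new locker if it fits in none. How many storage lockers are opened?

6

  200 → locker 1 (new)  [load 200/950]
  525 → locker 1  [load 725/950]
  150 → locker 1  [load 875/950]
  275 → locker 2 (new)  [load 275/950]
  175 → locker 2  [load 450/950]
  300 → locker 2  [load 750/950]
  275 → locker 3 (new)  [load 275/950]
  625 → locker 3  [load 900/950]
  500 → locker 4 (new)  [load 500/950]
  300 → locker 4  [load 800/950]
  650 → locker 5 (new)  [load 650/950]
  550 → locker 6 (new)  [load 550/950]
6 storage lockers opened.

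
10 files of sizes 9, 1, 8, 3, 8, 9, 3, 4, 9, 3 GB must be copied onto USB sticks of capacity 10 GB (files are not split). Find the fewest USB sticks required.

Total = 9 + 9 + 9 + 8 + 8 + 4 + 3 + 3 + 3 + 1 = 57 GB.
Lower bound: ⌈57/10⌉ = 6 USB sticks.
A packing using 7 USB sticks:
  USB stick 1: 9 + 1 = 10
  USB stick 2: 9 = 9
  USB stick 3: 9 = 9
  USB stick 4: 8 = 8
  USB stick 5: 8 = 8
  USB stick 6: 4 + 3 + 3 = 10
  USB stick 7: 3 = 3
No arrangement into 6 USB sticks stays within capacity, so 7 is optimal.

7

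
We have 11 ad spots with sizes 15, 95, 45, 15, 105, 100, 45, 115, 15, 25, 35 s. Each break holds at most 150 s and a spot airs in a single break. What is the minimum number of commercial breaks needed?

5

Total = 115 + 105 + 100 + 95 + 45 + 45 + 35 + 25 + 15 + 15 + 15 = 610 s.
Lower bound: ⌈610/150⌉ = 5 commercial breaks.
A packing using 5 commercial breaks:
  break 1: 115 + 35 = 150
  break 2: 105 + 45 = 150
  break 3: 100 + 45 = 145
  break 4: 95 + 25 + 15 + 15 = 150
  break 5: 15 = 15
This matches the lower bound, so 5 is optimal.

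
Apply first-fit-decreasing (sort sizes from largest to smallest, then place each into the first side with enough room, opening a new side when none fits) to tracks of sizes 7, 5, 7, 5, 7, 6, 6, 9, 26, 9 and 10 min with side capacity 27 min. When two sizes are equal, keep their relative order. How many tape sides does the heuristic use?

Sorted descending: 26, 10, 9, 9, 7, 7, 7, 6, 6, 5, 5.
  26 → side 1 (new)  [load 26/27]
  10 → side 2 (new)  [load 10/27]
  9 → side 2  [load 19/27]
  9 → side 3 (new)  [load 9/27]
  7 → side 2  [load 26/27]
  7 → side 3  [load 16/27]
  7 → side 3  [load 23/27]
  6 → side 4 (new)  [load 6/27]
  6 → side 4  [load 12/27]
  5 → side 4  [load 17/27]
  5 → side 4  [load 22/27]
4 tape sides opened.

4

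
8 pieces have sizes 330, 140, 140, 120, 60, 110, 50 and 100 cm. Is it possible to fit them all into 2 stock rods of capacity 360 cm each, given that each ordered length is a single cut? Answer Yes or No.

No

Total = 1050 cm; ⌈1050/360⌉ = 3.
At least 3 stock rods are required, but only 2 are allowed.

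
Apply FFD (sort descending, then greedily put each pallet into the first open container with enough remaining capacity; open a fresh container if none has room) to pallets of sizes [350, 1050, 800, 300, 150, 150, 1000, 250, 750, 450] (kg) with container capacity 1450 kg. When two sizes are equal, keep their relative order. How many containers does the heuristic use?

4

Sorted descending: 1050, 1000, 800, 750, 450, 350, 300, 250, 150, 150.
  1050 → container 1 (new)  [load 1050/1450]
  1000 → container 2 (new)  [load 1000/1450]
  800 → container 3 (new)  [load 800/1450]
  750 → container 4 (new)  [load 750/1450]
  450 → container 2  [load 1450/1450]
  350 → container 1  [load 1400/1450]
  300 → container 3  [load 1100/1450]
  250 → container 3  [load 1350/1450]
  150 → container 4  [load 900/1450]
  150 → container 4  [load 1050/1450]
4 containers opened.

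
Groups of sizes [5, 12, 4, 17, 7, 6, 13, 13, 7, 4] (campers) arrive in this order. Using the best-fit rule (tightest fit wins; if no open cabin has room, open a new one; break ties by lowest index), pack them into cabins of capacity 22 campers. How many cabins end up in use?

5

  5 → cabin 1 (new)  [load 5/22]
  12 → cabin 1  [load 17/22]
  4 → cabin 1  [load 21/22]
  17 → cabin 2 (new)  [load 17/22]
  7 → cabin 3 (new)  [load 7/22]
  6 → cabin 3  [load 13/22]
  13 → cabin 4 (new)  [load 13/22]
  13 → cabin 5 (new)  [load 13/22]
  7 → cabin 3  [load 20/22]
  4 → cabin 2  [load 21/22]
5 cabins opened.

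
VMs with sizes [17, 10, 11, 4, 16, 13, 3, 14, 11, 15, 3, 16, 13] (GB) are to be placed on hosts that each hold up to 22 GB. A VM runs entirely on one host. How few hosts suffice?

Total = 17 + 16 + 16 + 15 + 14 + 13 + 13 + 11 + 11 + 10 + 4 + 3 + 3 = 146 GB.
Lower bound: ⌈146/22⌉ = 7 hosts.
A packing using 9 hosts:
  host 1: 17 + 4 = 21
  host 2: 16 + 3 + 3 = 22
  host 3: 16 = 16
  host 4: 15 = 15
  host 5: 14 = 14
  host 6: 13 = 13
  host 7: 13 = 13
  host 8: 11 + 11 = 22
  host 9: 10 = 10
No arrangement into 8 hosts stays within capacity, so 9 is optimal.

9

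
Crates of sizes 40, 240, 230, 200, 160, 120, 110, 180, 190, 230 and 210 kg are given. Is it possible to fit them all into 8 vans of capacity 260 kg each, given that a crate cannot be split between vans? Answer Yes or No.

No

Total = 1910 kg; ⌈1910/260⌉ = 8.
The bound of 8 does not rule out 8, but exhaustive search shows no assignment into 8 vans of capacity 260 kg exists — the minimum is 9.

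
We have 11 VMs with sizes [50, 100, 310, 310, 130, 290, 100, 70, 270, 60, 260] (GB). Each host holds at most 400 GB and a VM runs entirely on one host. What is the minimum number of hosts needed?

6

Total = 310 + 310 + 290 + 270 + 260 + 130 + 100 + 100 + 70 + 60 + 50 = 1950 GB.
Lower bound: ⌈1950/400⌉ = 5 hosts.
A packing using 6 hosts:
  host 1: 310 + 70 = 380
  host 2: 310 + 60 = 370
  host 3: 290 + 100 = 390
  host 4: 270 + 130 = 400
  host 5: 260 + 100 = 360
  host 6: 50 = 50
No arrangement into 5 hosts stays within capacity, so 6 is optimal.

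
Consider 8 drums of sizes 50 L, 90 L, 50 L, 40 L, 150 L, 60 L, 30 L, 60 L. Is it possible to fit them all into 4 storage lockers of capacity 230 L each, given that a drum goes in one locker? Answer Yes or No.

Yes

A valid assignment using 3 storage lockers:
  locker 1: 150 + 60 = 210
  locker 2: 90 + 60 + 50 + 30 = 230
  locker 3: 50 + 40 = 90
That uses only 3 ≤ 4, so 4 storage lockers are enough.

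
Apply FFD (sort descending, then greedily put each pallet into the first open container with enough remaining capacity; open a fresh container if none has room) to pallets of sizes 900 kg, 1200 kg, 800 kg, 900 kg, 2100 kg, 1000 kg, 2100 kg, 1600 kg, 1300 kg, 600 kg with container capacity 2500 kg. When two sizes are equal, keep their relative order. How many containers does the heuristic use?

Sorted descending: 2100, 2100, 1600, 1300, 1200, 1000, 900, 900, 800, 600.
  2100 → container 1 (new)  [load 2100/2500]
  2100 → container 2 (new)  [load 2100/2500]
  1600 → container 3 (new)  [load 1600/2500]
  1300 → container 4 (new)  [load 1300/2500]
  1200 → container 4  [load 2500/2500]
  1000 → container 5 (new)  [load 1000/2500]
  900 → container 3  [load 2500/2500]
  900 → container 5  [load 1900/2500]
  800 → container 6 (new)  [load 800/2500]
  600 → container 5  [load 2500/2500]
6 containers opened.

6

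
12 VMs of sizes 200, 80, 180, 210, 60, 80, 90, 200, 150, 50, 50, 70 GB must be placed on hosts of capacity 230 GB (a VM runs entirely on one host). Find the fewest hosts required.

Total = 210 + 200 + 200 + 180 + 150 + 90 + 80 + 80 + 70 + 60 + 50 + 50 = 1420 GB.
Lower bound: ⌈1420/230⌉ = 7 hosts.
A packing using 7 hosts:
  host 1: 210 = 210
  host 2: 200 = 200
  host 3: 200 = 200
  host 4: 180 + 50 = 230
  host 5: 150 + 80 = 230
  host 6: 90 + 80 + 60 = 230
  host 7: 70 + 50 = 120
This matches the lower bound, so 7 is optimal.

7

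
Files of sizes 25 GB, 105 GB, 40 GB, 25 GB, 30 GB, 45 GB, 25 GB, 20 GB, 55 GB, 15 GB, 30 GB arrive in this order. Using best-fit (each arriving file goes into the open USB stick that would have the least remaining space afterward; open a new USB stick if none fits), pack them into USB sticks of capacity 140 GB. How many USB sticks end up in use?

  25 → USB stick 1 (new)  [load 25/140]
  105 → USB stick 1  [load 130/140]
  40 → USB stick 2 (new)  [load 40/140]
  25 → USB stick 2  [load 65/140]
  30 → USB stick 2  [load 95/140]
  45 → USB stick 2  [load 140/140]
  25 → USB stick 3 (new)  [load 25/140]
  20 → USB stick 3  [load 45/140]
  55 → USB stick 3  [load 100/140]
  15 → USB stick 3  [load 115/140]
  30 → USB stick 4 (new)  [load 30/140]
4 USB sticks opened.

4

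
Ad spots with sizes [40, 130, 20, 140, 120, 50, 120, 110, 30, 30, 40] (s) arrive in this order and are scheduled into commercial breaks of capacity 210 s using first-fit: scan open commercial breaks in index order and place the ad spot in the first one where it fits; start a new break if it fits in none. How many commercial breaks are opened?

  40 → break 1 (new)  [load 40/210]
  130 → break 1  [load 170/210]
  20 → break 1  [load 190/210]
  140 → break 2 (new)  [load 140/210]
  120 → break 3 (new)  [load 120/210]
  50 → break 2  [load 190/210]
  120 → break 4 (new)  [load 120/210]
  110 → break 5 (new)  [load 110/210]
  30 → break 3  [load 150/210]
  30 → break 3  [load 180/210]
  40 → break 4  [load 160/210]
5 commercial breaks opened.

5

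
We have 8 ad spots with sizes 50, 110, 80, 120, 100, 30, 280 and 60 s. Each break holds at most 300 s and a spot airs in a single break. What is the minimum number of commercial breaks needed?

Total = 280 + 120 + 110 + 100 + 80 + 60 + 50 + 30 = 830 s.
Lower bound: ⌈830/300⌉ = 3 commercial breaks.
A packing using 3 commercial breaks:
  break 1: 280 = 280
  break 2: 120 + 110 + 60 = 290
  break 3: 100 + 80 + 50 + 30 = 260
This matches the lower bound, so 3 is optimal.

3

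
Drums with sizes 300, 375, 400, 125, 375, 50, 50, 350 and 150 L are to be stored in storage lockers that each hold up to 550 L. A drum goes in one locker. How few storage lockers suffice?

Total = 400 + 375 + 375 + 350 + 300 + 150 + 125 + 50 + 50 = 2175 L.
Lower bound: ⌈2175/550⌉ = 4 storage lockers.
Also, 5 drums each exceed 275 L, and no two of those can share a locker, so at least 5 storage lockers are needed.
A packing using 5 storage lockers:
  locker 1: 400 + 150 = 550
  locker 2: 375 + 125 + 50 = 550
  locker 3: 375 + 50 = 425
  locker 4: 350 = 350
  locker 5: 300 = 300
This matches the lower bound, so 5 is optimal.

5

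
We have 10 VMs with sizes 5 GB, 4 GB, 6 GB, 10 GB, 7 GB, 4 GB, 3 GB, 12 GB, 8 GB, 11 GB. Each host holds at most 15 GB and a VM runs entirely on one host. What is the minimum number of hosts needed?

5

Total = 12 + 11 + 10 + 8 + 7 + 6 + 5 + 4 + 4 + 3 = 70 GB.
Lower bound: ⌈70/15⌉ = 5 hosts.
A packing using 5 hosts:
  host 1: 12 + 3 = 15
  host 2: 11 + 4 = 15
  host 3: 10 + 5 = 15
  host 4: 8 + 7 = 15
  host 5: 6 + 4 = 10
This matches the lower bound, so 5 is optimal.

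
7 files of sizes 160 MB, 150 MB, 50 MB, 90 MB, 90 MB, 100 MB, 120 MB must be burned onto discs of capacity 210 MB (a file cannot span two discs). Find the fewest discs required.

4

Total = 160 + 150 + 120 + 100 + 90 + 90 + 50 = 760 MB.
Lower bound: ⌈760/210⌉ = 4 discs.
A packing using 4 discs:
  disc 1: 160 + 50 = 210
  disc 2: 150 = 150
  disc 3: 120 + 90 = 210
  disc 4: 100 + 90 = 190
This matches the lower bound, so 4 is optimal.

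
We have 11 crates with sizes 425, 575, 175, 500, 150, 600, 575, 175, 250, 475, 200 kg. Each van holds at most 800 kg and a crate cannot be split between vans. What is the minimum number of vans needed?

Total = 600 + 575 + 575 + 500 + 475 + 425 + 250 + 200 + 175 + 175 + 150 = 4100 kg.
Lower bound: ⌈4100/800⌉ = 6 vans.
A packing using 6 vans:
  van 1: 600 + 200 = 800
  van 2: 575 + 175 = 750
  van 3: 575 + 175 = 750
  van 4: 500 + 250 = 750
  van 5: 475 + 150 = 625
  van 6: 425 = 425
This matches the lower bound, so 6 is optimal.

6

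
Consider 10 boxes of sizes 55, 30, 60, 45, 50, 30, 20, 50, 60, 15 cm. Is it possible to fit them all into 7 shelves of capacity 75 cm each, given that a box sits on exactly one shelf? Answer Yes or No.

Yes

A valid assignment using 7 shelves:
  shelf 1: 60 + 15 = 75
  shelf 2: 60 = 60
  shelf 3: 55 + 20 = 75
  shelf 4: 50 = 50
  shelf 5: 50 = 50
  shelf 6: 45 + 30 = 75
  shelf 7: 30 = 30
Every load is within 75 cm, so 7 shelves suffice.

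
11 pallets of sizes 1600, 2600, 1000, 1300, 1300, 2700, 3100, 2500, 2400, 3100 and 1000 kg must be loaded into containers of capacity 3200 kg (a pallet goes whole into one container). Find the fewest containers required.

9

Total = 3100 + 3100 + 2700 + 2600 + 2500 + 2400 + 1600 + 1300 + 1300 + 1000 + 1000 = 22600 kg.
Lower bound: ⌈22600/3200⌉ = 8 containers.
A packing using 9 containers:
  container 1: 3100 = 3100
  container 2: 3100 = 3100
  container 3: 2700 = 2700
  container 4: 2600 = 2600
  container 5: 2500 = 2500
  container 6: 2400 = 2400
  container 7: 1600 + 1300 = 2900
  container 8: 1300 + 1000 = 2300
  container 9: 1000 = 1000
No arrangement into 8 containers stays within capacity, so 9 is optimal.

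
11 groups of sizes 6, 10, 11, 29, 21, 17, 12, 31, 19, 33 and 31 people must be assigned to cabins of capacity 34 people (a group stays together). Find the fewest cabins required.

7

Total = 33 + 31 + 31 + 29 + 21 + 19 + 17 + 12 + 11 + 10 + 6 = 220 people.
Lower bound: ⌈220/34⌉ = 7 cabins.
A packing using 7 cabins:
  cabin 1: 33 = 33
  cabin 2: 31 = 31
  cabin 3: 31 = 31
  cabin 4: 29 = 29
  cabin 5: 21 + 12 = 33
  cabin 6: 19 + 11 = 30
  cabin 7: 17 + 10 + 6 = 33
This matches the lower bound, so 7 is optimal.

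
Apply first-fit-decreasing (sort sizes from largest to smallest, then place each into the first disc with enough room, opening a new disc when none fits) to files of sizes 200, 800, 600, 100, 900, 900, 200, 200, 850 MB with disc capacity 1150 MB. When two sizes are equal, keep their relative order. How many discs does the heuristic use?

Sorted descending: 900, 900, 850, 800, 600, 200, 200, 200, 100.
  900 → disc 1 (new)  [load 900/1150]
  900 → disc 2 (new)  [load 900/1150]
  850 → disc 3 (new)  [load 850/1150]
  800 → disc 4 (new)  [load 800/1150]
  600 → disc 5 (new)  [load 600/1150]
  200 → disc 1  [load 1100/1150]
  200 → disc 2  [load 1100/1150]
  200 → disc 3  [load 1050/1150]
  100 → disc 3  [load 1150/1150]
5 discs opened.

5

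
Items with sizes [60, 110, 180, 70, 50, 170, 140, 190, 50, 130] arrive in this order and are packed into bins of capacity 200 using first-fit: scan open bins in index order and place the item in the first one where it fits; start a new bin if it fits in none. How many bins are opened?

7

  60 → bin 1 (new)  [load 60/200]
  110 → bin 1  [load 170/200]
  180 → bin 2 (new)  [load 180/200]
  70 → bin 3 (new)  [load 70/200]
  50 → bin 3  [load 120/200]
  170 → bin 4 (new)  [load 170/200]
  140 → bin 5 (new)  [load 140/200]
  190 → bin 6 (new)  [load 190/200]
  50 → bin 3  [load 170/200]
  130 → bin 7 (new)  [load 130/200]
7 bins opened.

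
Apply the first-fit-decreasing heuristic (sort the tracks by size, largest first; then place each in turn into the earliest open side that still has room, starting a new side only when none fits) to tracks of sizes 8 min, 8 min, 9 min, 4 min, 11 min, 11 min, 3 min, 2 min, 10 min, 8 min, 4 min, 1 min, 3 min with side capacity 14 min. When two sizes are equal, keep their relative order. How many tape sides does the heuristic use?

Sorted descending: 11, 11, 10, 9, 8, 8, 8, 4, 4, 3, 3, 2, 1.
  11 → side 1 (new)  [load 11/14]
  11 → side 2 (new)  [load 11/14]
  10 → side 3 (new)  [load 10/14]
  9 → side 4 (new)  [load 9/14]
  8 → side 5 (new)  [load 8/14]
  8 → side 6 (new)  [load 8/14]
  8 → side 7 (new)  [load 8/14]
  4 → side 3  [load 14/14]
  4 → side 4  [load 13/14]
  3 → side 1  [load 14/14]
  3 → side 2  [load 14/14]
  2 → side 5  [load 10/14]
  1 → side 4  [load 14/14]
7 tape sides opened.

7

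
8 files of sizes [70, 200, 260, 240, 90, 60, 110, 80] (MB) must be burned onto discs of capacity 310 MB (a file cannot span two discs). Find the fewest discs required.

Total = 260 + 240 + 200 + 110 + 90 + 80 + 70 + 60 = 1110 MB.
Lower bound: ⌈1110/310⌉ = 4 discs.
A packing using 4 discs:
  disc 1: 260 = 260
  disc 2: 240 + 70 = 310
  disc 3: 200 + 110 = 310
  disc 4: 90 + 80 + 60 = 230
This matches the lower bound, so 4 is optimal.

4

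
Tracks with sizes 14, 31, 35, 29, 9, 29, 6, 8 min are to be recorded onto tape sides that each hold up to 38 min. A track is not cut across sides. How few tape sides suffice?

Total = 35 + 31 + 29 + 29 + 14 + 9 + 8 + 6 = 161 min.
Lower bound: ⌈161/38⌉ = 5 tape sides.
A packing using 5 tape sides:
  side 1: 35 = 35
  side 2: 31 + 6 = 37
  side 3: 29 + 9 = 38
  side 4: 29 + 8 = 37
  side 5: 14 = 14
This matches the lower bound, so 5 is optimal.

5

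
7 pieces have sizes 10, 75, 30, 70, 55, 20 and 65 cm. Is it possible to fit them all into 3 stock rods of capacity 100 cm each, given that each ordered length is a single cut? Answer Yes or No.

Total = 325 cm; ⌈325/100⌉ = 4.
At least 4 stock rods are required, but only 3 are allowed.

No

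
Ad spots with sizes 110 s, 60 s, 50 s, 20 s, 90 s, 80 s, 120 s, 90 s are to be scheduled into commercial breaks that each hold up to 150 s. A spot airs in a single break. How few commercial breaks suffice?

Total = 120 + 110 + 90 + 90 + 80 + 60 + 50 + 20 = 620 s.
Lower bound: ⌈620/150⌉ = 5 commercial breaks.
A packing using 5 commercial breaks:
  break 1: 120 + 20 = 140
  break 2: 110 = 110
  break 3: 90 + 60 = 150
  break 4: 90 + 50 = 140
  break 5: 80 = 80
This matches the lower bound, so 5 is optimal.

5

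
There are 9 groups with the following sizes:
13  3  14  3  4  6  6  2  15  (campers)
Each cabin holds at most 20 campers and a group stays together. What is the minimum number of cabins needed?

Total = 15 + 14 + 13 + 6 + 6 + 4 + 3 + 3 + 2 = 66 campers.
Lower bound: ⌈66/20⌉ = 4 cabins.
A packing using 4 cabins:
  cabin 1: 15 + 4 = 19
  cabin 2: 14 + 6 = 20
  cabin 3: 13 + 6 = 19
  cabin 4: 3 + 3 + 2 = 8
This matches the lower bound, so 4 is optimal.

4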